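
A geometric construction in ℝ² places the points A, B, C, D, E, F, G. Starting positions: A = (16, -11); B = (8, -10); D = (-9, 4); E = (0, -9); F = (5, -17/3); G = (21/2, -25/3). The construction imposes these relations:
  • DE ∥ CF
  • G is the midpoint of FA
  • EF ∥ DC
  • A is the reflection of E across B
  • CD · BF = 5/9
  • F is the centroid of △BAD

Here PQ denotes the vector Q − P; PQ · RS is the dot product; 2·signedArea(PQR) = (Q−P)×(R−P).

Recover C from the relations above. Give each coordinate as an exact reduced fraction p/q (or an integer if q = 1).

1. C_x = -4  [DE ∥ CF ∩ EF ∥ DC]
2. C_y = 22/3  [DE ∥ CF ∩ EF ∥ DC]
   → C = (-4, 22/3)

C = (-4, 22/3)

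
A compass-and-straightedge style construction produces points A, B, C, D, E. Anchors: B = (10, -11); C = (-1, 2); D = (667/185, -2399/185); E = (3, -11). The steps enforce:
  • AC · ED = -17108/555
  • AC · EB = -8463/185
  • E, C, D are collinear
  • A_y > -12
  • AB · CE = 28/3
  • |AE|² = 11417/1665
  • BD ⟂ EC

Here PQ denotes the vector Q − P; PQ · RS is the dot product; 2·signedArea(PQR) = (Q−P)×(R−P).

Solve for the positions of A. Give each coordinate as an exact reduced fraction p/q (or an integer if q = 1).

A = (1024/185, -6469/555)

1. A_x = 1024/185  [AC · ED = -17108/555 ∩ AC · EB = -8463/185]
2. A_y = -6469/555  [AC · ED = -17108/555 ∩ AC · EB = -8463/185]
   → A = (1024/185, -6469/555)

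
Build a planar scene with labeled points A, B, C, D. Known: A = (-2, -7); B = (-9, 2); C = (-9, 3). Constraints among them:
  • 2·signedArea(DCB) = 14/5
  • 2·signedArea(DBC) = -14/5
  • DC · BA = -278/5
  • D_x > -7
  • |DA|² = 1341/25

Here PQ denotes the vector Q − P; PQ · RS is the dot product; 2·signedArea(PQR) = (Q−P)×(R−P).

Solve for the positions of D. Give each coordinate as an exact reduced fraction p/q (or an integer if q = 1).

D = (-31/5, -1)

1. D_x = -31/5  [2·signedArea(DBC) = -14/5 ∩ DC · BA = -278/5]
2. D_y = -1  [2·signedArea(DBC) = -14/5 ∩ DC · BA = -278/5]
   → D = (-31/5, -1)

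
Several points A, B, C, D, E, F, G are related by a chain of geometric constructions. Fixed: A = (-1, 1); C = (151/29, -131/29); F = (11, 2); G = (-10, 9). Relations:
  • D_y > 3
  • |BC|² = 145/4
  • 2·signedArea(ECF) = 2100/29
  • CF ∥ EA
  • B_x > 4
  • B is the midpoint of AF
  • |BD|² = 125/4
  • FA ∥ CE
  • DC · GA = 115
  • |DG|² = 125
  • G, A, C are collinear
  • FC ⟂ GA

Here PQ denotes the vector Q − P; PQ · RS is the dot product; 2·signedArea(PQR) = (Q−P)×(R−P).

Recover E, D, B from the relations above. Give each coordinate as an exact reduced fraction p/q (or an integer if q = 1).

1. E_x = -197/29  [CF ∥ EA ∩ FA ∥ CE]
2. E_y = -160/29  [CF ∥ EA ∩ FA ∥ CE]
   → E = (-197/29, -160/29)
3. D_x = 0  [line -9·x + 8·y + -32 = 0 ∩ |DG|² = 125]
4. D_y = 4  [line -9·x + 8·y + -32 = 0 ∩ |DG|² = 125]
   → D = (0, 4)
5. B_x = 5  [B is the midpoint of AF]
6. B_y = 3/2  [B is the midpoint of AF]
   → B = (5, 3/2)

B = (5, 3/2)
D = (0, 4)
E = (-197/29, -160/29)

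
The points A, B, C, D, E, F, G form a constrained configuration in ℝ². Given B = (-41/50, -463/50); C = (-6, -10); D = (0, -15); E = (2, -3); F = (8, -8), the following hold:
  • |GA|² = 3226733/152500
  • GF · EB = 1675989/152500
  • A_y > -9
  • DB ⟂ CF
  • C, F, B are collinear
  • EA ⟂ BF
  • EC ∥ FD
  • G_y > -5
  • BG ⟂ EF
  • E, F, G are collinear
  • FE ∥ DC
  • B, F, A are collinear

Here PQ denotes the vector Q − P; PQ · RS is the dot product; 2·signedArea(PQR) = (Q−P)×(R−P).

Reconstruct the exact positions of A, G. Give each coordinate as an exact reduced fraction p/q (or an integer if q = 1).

A = (141/50, -437/50)
G = (5207/1525, -2549/610)

1. A_x = 141/50  [B, F, A are collinear ∩ EA ⟂ BF]
2. A_y = -437/50  [B, F, A are collinear ∩ EA ⟂ BF]
   → A = (141/50, -437/50)
3. G_x = 5207/1525  [E, F, G are collinear ∩ BG ⟂ EF]
4. G_y = -2549/610  [E, F, G are collinear ∩ BG ⟂ EF]
   → G = (5207/1525, -2549/610)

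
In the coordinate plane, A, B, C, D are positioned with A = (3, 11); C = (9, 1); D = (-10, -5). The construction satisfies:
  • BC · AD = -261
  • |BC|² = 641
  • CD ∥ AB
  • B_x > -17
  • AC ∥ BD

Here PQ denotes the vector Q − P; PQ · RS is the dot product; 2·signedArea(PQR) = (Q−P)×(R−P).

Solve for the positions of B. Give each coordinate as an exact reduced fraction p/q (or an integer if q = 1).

1. B_x = -16  [AC ∥ BD ∩ CD ∥ AB]
2. B_y = 5  [AC ∥ BD ∩ CD ∥ AB]
   → B = (-16, 5)

B = (-16, 5)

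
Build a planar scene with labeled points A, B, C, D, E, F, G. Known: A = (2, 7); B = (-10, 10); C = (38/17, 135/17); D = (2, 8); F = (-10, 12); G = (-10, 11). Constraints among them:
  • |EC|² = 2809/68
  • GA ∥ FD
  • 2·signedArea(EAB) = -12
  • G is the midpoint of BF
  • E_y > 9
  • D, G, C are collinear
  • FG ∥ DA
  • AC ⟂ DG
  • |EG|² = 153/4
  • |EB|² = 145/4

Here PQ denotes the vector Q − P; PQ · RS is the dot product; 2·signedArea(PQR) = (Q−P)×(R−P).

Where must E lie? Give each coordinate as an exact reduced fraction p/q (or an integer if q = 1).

E = (-4, 19/2)

1. E_x = -4  [line -3·x + -12·y + 102 = 0 ∩ |EC|² = 2809/68]
2. E_y = 19/2  [line -3·x + -12·y + 102 = 0 ∩ |EC|² = 2809/68]
   → E = (-4, 19/2)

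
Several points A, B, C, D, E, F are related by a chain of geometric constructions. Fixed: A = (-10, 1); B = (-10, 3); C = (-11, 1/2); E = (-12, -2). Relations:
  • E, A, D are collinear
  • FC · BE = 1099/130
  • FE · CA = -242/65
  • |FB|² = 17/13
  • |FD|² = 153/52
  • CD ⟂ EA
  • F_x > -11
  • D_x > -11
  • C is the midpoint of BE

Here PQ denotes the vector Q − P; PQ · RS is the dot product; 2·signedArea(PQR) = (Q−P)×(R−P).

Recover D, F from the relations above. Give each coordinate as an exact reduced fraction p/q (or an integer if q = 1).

D = (-137/13, 5/26)
F = (-664/65, 122/65)

1. D_x = -137/13  [E, A, D are collinear ∩ CD ⟂ EA]
2. D_y = 5/26  [E, A, D are collinear ∩ CD ⟂ EA]
   → D = (-137/13, 5/26)
3. F_x = -664/65  [FC · BE = 1099/130 ∩ FE · CA = -242/65]
4. F_y = 122/65  [FC · BE = 1099/130 ∩ FE · CA = -242/65]
   → F = (-664/65, 122/65)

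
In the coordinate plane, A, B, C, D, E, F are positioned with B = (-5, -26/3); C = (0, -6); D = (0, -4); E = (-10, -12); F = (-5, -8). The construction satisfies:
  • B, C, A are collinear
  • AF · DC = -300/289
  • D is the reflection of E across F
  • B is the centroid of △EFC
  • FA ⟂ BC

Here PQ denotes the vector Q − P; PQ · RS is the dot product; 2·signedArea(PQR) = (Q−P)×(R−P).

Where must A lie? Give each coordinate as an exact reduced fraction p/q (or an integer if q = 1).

A = (-1365/289, -2462/289)

1. A_x = -1365/289  [B, C, A are collinear ∩ FA ⟂ BC]
2. A_y = -2462/289  [B, C, A are collinear ∩ FA ⟂ BC]
   → A = (-1365/289, -2462/289)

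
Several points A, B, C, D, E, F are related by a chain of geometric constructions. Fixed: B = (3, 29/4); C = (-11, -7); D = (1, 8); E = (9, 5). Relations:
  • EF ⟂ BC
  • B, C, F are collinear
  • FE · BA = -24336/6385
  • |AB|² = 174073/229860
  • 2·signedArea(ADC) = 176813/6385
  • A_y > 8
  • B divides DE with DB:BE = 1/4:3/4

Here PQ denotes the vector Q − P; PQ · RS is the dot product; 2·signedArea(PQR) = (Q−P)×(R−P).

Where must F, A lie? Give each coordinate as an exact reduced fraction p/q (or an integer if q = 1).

1. F_x = 30789/6385  [B, C, F are collinear ∩ EF ⟂ BC]
2. F_y = 58133/6385  [B, C, F are collinear ∩ EF ⟂ BC]
   → F = (30789/6385, 58133/6385)
3. A_x = 56329/19155  [2·signedArea(ADC) = 176813/6385 ∩ FE · BA = -24336/6385]
4. A_y = 207339/25540  [2·signedArea(ADC) = 176813/6385 ∩ FE · BA = -24336/6385]
   → A = (56329/19155, 207339/25540)

A = (56329/19155, 207339/25540)
F = (30789/6385, 58133/6385)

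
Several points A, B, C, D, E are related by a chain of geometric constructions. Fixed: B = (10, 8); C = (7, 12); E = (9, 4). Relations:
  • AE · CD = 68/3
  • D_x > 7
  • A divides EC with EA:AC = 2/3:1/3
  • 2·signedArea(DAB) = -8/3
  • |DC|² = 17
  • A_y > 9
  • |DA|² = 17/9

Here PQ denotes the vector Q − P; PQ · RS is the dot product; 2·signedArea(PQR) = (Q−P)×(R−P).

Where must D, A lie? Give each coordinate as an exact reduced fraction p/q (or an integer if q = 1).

A = (23/3, 28/3)
D = (8, 8)

1. A_x = 23/3  [A divides EC with EA:AC = 2/3:1/3]
2. A_y = 28/3  [A divides EC with EA:AC = 2/3:1/3]
   → A = (23/3, 28/3)
3. D_x = 8  [2·signedArea(DAB) = -8/3 ∩ AE · CD = 68/3]
4. D_y = 8  [2·signedArea(DAB) = -8/3 ∩ AE · CD = 68/3]
   → D = (8, 8)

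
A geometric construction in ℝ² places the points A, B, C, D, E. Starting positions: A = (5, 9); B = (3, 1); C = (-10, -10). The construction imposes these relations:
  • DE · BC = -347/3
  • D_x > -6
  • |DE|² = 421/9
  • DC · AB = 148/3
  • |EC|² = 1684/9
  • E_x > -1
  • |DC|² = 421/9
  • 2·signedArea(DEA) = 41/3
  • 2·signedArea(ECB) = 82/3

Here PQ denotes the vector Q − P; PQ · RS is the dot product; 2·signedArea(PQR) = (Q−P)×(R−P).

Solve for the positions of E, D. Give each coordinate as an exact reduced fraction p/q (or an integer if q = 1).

D = (-16/3, -5)
E = (-2/3, 0)

1. E_x = -2/3  [line -11·x + 13·y + -22/3 = 0 ∩ |EC|² = 1684/9]
2. E_y = 0  [line -11·x + 13·y + -22/3 = 0 ∩ |EC|² = 1684/9]
   → E = (-2/3, 0)
3. D_x = -16/3  [DC · AB = 148/3 ∩ 2·signedArea(DEA) = 41/3]
4. D_y = -5  [DC · AB = 148/3 ∩ 2·signedArea(DEA) = 41/3]
   → D = (-16/3, -5)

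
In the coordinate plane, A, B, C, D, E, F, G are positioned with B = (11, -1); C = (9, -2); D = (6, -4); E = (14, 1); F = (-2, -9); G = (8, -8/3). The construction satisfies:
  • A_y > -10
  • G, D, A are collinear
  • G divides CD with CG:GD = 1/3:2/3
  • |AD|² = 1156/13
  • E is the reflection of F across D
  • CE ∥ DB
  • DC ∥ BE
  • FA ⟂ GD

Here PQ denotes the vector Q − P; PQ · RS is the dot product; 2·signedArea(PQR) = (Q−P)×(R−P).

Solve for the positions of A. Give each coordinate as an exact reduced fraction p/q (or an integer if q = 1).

1. A_x = -24/13  [G, D, A are collinear ∩ FA ⟂ GD]
2. A_y = -120/13  [G, D, A are collinear ∩ FA ⟂ GD]
   → A = (-24/13, -120/13)

A = (-24/13, -120/13)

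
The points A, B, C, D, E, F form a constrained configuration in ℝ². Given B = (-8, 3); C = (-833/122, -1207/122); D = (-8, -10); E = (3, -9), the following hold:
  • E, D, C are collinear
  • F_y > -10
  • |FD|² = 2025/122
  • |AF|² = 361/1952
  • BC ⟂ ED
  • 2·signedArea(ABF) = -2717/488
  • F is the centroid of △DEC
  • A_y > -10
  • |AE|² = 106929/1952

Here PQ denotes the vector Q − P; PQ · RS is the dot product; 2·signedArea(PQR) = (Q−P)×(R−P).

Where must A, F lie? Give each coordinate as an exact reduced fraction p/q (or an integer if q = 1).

A = (-2133/488, -4719/488)
F = (-481/122, -1175/122)

1. F_x = -481/122  [F is the centroid of △DEC]
2. F_y = -1175/122  [F is the centroid of △DEC]
   → F = (-481/122, -1175/122)
3. A_x = -2133/488  [line 1541/122·x + 495/122·y + 46089/488 = 0 ∩ |AE|² = 106929/1952]
4. A_y = -4719/488  [line 1541/122·x + 495/122·y + 46089/488 = 0 ∩ |AE|² = 106929/1952]
   → A = (-2133/488, -4719/488)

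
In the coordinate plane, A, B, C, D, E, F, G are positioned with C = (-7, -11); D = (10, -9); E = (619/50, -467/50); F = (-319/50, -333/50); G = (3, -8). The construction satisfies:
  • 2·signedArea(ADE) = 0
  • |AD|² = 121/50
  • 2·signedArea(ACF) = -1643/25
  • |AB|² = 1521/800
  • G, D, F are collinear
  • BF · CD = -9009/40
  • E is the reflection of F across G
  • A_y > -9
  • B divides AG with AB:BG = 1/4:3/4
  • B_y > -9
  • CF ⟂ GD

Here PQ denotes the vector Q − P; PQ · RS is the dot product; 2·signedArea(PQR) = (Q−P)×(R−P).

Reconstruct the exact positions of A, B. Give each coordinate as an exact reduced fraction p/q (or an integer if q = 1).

A = (423/50, -439/50)
B = (1419/200, -1717/200)

1. A_x = 423/50  [2·signedArea(ADE) = 0 ∩ 2·signedArea(ACF) = -1643/25]
2. A_y = -439/50  [2·signedArea(ADE) = 0 ∩ 2·signedArea(ACF) = -1643/25]
   → A = (423/50, -439/50)
3. B_x = 1419/200  [B divides AG with AB:BG = 1/4:3/4]
4. B_y = -1717/200  [B divides AG with AB:BG = 1/4:3/4]
   → B = (1419/200, -1717/200)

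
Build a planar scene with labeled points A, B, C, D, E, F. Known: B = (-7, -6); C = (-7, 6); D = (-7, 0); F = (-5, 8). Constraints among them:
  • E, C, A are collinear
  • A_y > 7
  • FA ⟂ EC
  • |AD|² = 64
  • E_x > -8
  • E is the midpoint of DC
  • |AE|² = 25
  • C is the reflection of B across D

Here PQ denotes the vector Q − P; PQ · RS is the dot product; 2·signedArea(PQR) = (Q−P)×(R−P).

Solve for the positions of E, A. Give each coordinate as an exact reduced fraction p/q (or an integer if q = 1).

1. E_x = -7  [E is the midpoint of DC]
2. E_y = 3  [E is the midpoint of DC]
   → E = (-7, 3)
3. A_x = -7  [E, C, A are collinear ∩ FA ⟂ EC]
4. A_y = 8  [E, C, A are collinear ∩ FA ⟂ EC]
   → A = (-7, 8)

A = (-7, 8)
E = (-7, 3)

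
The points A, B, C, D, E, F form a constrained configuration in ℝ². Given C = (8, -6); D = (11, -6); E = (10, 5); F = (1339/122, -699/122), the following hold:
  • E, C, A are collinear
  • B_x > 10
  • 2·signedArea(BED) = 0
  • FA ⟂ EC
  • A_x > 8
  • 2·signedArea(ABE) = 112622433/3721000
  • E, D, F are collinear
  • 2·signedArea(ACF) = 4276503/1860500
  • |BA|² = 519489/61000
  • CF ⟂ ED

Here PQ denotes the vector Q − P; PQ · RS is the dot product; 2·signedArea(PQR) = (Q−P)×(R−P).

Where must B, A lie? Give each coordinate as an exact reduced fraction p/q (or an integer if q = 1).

A = (62089/7625, -79521/15250)
B = (2681/244, -1431/244)

1. A_x = 62089/7625  [E, C, A are collinear ∩ FA ⟂ EC]
2. A_y = -79521/15250  [E, C, A are collinear ∩ FA ⟂ EC]
   → A = (62089/7625, -79521/15250)
3. B_x = 2681/244  [2·signedArea(BED) = 0 ∩ 2·signedArea(ABE) = 112622433/3721000]
4. B_y = -1431/244  [2·signedArea(BED) = 0 ∩ 2·signedArea(ABE) = 112622433/3721000]
   → B = (2681/244, -1431/244)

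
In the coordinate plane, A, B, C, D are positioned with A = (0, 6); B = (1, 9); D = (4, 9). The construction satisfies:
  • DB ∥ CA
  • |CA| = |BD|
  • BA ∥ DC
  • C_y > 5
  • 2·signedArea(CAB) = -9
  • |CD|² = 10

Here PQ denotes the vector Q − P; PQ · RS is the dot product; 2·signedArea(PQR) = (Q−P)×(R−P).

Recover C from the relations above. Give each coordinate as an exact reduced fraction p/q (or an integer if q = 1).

1. C_x = 3  [DB ∥ CA ∩ BA ∥ DC]
2. C_y = 6  [DB ∥ CA ∩ BA ∥ DC]
   → C = (3, 6)

C = (3, 6)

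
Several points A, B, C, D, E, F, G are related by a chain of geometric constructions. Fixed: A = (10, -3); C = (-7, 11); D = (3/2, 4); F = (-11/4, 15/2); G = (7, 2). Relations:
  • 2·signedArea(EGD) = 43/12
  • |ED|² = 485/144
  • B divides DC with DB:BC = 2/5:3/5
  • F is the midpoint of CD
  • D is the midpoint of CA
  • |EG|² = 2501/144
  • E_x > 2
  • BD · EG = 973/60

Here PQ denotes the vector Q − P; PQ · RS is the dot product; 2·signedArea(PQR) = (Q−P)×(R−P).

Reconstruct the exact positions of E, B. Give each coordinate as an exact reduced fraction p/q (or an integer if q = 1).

B = (-19/10, 34/5)
E = (35/12, 17/6)

1. E_x = 35/12  [line -2·x + -11/2·y + 257/12 = 0 ∩ |ED|² = 485/144]
2. E_y = 17/6  [line -2·x + -11/2·y + 257/12 = 0 ∩ |ED|² = 485/144]
   → E = (35/12, 17/6)
3. B_x = -19/10  [B divides DC with DB:BC = 2/5:3/5]
4. B_y = 34/5  [B divides DC with DB:BC = 2/5:3/5]
   → B = (-19/10, 34/5)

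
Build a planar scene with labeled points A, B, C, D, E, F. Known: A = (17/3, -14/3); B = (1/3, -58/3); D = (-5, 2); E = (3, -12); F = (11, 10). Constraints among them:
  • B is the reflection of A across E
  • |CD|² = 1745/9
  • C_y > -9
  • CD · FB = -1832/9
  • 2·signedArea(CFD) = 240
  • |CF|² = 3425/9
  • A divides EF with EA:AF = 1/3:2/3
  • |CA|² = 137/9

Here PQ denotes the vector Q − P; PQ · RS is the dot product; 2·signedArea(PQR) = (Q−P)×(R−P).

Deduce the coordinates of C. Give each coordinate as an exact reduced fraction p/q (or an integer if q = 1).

1. C_x = 13/3  [CD · FB = -1832/9 ∩ 2·signedArea(CFD) = 240]
2. C_y = -25/3  [CD · FB = -1832/9 ∩ 2·signedArea(CFD) = 240]
   → C = (13/3, -25/3)

C = (13/3, -25/3)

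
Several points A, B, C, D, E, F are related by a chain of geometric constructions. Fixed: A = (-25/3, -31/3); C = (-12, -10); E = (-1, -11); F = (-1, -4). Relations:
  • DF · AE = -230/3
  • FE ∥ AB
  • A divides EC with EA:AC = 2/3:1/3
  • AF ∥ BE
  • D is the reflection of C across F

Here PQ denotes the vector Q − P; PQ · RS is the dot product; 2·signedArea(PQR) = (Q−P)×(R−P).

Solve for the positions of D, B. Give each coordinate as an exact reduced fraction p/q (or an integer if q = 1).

1. D_x = 10  [D is the reflection of C across F]
2. D_y = 2  [D is the reflection of C across F]
   → D = (10, 2)
3. B_x = -25/3  [AF ∥ BE ∩ FE ∥ AB]
4. B_y = -52/3  [AF ∥ BE ∩ FE ∥ AB]
   → B = (-25/3, -52/3)

B = (-25/3, -52/3)
D = (10, 2)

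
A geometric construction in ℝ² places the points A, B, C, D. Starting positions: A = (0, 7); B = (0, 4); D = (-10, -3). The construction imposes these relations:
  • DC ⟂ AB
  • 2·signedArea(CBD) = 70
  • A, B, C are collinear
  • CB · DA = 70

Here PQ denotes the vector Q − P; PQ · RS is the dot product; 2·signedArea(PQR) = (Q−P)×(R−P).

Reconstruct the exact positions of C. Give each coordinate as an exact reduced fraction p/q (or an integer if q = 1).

1. C_x = 0  [A, B, C are collinear ∩ DC ⟂ AB]
2. C_y = -3  [A, B, C are collinear ∩ DC ⟂ AB]
   → C = (0, -3)

C = (0, -3)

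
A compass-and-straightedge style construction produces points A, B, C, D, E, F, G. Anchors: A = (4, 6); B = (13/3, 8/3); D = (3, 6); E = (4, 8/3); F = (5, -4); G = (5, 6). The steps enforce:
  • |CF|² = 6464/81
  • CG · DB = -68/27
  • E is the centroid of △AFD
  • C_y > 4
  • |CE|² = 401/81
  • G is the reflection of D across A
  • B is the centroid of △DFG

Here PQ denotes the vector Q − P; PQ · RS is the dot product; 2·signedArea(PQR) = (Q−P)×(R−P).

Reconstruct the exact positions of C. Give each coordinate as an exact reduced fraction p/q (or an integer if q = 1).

1. C_x = 37/9  [line -4/3·x + 10/3·y + -292/27 = 0 ∩ |CF|² = 6464/81]
2. C_y = 44/9  [line -4/3·x + 10/3·y + -292/27 = 0 ∩ |CF|² = 6464/81]
   → C = (37/9, 44/9)

C = (37/9, 44/9)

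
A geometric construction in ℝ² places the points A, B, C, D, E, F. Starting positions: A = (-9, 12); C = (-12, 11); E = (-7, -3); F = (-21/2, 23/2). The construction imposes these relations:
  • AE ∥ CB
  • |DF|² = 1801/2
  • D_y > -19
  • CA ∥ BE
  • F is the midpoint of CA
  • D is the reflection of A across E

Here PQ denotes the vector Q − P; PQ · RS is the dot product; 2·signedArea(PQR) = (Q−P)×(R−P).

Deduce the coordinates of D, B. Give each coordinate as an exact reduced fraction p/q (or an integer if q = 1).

1. D_x = -5  [D is the reflection of A across E]
2. D_y = -18  [D is the reflection of A across E]
   → D = (-5, -18)
3. B_x = -10  [CA ∥ BE ∩ AE ∥ CB]
4. B_y = -4  [CA ∥ BE ∩ AE ∥ CB]
   → B = (-10, -4)

B = (-10, -4)
D = (-5, -18)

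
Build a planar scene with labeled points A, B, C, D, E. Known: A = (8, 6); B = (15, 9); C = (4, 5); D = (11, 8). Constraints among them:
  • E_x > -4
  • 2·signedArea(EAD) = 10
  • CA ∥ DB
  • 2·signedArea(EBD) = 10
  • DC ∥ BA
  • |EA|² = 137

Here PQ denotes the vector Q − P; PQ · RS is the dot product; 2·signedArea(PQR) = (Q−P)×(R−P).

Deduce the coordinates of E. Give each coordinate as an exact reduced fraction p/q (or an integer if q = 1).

E = (-3, 2)

1. E_x = -3  [2·signedArea(EBD) = 10 ∩ 2·signedArea(EAD) = 10]
2. E_y = 2  [2·signedArea(EBD) = 10 ∩ 2·signedArea(EAD) = 10]
   → E = (-3, 2)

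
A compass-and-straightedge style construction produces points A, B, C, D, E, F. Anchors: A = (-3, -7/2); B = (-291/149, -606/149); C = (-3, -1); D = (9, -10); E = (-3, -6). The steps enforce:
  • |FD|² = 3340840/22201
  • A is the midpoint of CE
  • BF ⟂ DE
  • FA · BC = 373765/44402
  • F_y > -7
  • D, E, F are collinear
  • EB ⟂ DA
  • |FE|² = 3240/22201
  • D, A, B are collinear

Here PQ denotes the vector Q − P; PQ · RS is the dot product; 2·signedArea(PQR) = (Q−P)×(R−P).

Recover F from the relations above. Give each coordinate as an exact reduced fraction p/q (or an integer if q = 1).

F = (-393/149, -912/149)

1. F_x = -393/149  [D, E, F are collinear ∩ BF ⟂ DE]
2. F_y = -912/149  [D, E, F are collinear ∩ BF ⟂ DE]
   → F = (-393/149, -912/149)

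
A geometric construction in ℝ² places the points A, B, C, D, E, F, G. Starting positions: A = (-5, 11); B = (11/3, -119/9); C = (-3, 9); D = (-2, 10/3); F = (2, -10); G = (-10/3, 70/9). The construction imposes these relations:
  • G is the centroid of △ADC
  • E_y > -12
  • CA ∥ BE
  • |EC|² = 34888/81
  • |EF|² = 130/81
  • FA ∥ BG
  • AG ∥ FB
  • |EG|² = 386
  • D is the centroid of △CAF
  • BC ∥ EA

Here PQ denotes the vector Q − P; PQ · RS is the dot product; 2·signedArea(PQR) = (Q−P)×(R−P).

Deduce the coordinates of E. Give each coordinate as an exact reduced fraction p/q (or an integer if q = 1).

1. E_x = 5/3  [BC ∥ EA ∩ CA ∥ BE]
2. E_y = -101/9  [BC ∥ EA ∩ CA ∥ BE]
   → E = (5/3, -101/9)

E = (5/3, -101/9)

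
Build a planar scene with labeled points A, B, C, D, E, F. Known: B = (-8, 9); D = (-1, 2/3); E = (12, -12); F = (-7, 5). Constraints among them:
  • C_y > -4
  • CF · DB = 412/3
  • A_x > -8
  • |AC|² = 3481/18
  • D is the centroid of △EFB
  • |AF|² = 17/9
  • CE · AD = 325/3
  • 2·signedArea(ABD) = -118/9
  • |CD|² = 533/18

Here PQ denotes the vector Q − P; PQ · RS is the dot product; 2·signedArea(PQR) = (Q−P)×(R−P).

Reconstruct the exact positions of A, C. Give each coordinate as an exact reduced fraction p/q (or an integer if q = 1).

A = (-22/3, 19/3)
C = (5/2, -7/2)

1. C_x = 5/2  [line 7·x + -25/3·y + -140/3 = 0 ∩ |CD|² = 533/18]
2. C_y = -7/2  [line 7·x + -25/3·y + -140/3 = 0 ∩ |CD|² = 533/18]
   → C = (5/2, -7/2)
3. A_x = -22/3  [2·signedArea(ABD) = -118/9 ∩ CE · AD = 325/3]
4. A_y = 19/3  [2·signedArea(ABD) = -118/9 ∩ CE · AD = 325/3]
   → A = (-22/3, 19/3)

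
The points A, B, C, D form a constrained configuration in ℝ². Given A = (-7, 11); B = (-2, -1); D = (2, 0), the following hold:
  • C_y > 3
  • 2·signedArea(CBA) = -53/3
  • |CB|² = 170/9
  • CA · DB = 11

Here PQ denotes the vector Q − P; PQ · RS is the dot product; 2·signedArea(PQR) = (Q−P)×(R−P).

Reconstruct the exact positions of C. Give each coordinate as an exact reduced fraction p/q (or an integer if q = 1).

1. C_x = -7/3  [2·signedArea(CBA) = -53/3 ∩ CA · DB = 11]
2. C_y = 10/3  [2·signedArea(CBA) = -53/3 ∩ CA · DB = 11]
   → C = (-7/3, 10/3)

C = (-7/3, 10/3)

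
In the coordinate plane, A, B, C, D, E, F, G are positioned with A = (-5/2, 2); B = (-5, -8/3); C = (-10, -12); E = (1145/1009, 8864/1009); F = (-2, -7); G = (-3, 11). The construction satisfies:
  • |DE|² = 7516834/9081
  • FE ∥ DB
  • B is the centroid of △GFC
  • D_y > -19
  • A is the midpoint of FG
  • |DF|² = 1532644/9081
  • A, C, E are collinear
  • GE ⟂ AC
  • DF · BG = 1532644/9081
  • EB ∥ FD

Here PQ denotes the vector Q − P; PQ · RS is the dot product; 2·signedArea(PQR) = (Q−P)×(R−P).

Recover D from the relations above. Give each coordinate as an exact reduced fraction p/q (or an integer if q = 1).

1. D_x = -8208/1009  [FE ∥ DB ∩ EB ∥ FD]
2. D_y = -55853/3027  [FE ∥ DB ∩ EB ∥ FD]
   → D = (-8208/1009, -55853/3027)

D = (-8208/1009, -55853/3027)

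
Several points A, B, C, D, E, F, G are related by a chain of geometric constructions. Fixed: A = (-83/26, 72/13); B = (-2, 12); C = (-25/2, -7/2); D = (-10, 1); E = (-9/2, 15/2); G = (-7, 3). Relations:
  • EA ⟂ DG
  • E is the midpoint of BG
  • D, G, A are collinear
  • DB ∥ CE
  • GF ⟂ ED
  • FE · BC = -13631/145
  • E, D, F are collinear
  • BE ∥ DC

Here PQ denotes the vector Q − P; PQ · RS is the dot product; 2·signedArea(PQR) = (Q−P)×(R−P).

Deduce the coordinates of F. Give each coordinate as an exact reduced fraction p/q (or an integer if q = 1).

F = (-2251/290, 1057/290)

1. F_x = -2251/290  [E, D, F are collinear ∩ GF ⟂ ED]
2. F_y = 1057/290  [E, D, F are collinear ∩ GF ⟂ ED]
   → F = (-2251/290, 1057/290)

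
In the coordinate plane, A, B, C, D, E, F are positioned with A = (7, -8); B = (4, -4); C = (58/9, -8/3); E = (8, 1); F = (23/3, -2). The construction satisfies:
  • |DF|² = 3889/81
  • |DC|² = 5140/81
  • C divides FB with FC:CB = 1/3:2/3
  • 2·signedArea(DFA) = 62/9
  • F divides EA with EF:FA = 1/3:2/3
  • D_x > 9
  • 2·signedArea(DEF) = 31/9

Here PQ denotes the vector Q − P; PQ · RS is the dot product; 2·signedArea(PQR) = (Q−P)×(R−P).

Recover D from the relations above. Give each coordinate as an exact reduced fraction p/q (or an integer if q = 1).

1. D_x = 86/9  [line 6·x + -2/3·y + -488/9 = 0 ∩ |DF|² = 3889/81]
2. D_y = 14/3  [line 6·x + -2/3·y + -488/9 = 0 ∩ |DF|² = 3889/81]
   → D = (86/9, 14/3)

D = (86/9, 14/3)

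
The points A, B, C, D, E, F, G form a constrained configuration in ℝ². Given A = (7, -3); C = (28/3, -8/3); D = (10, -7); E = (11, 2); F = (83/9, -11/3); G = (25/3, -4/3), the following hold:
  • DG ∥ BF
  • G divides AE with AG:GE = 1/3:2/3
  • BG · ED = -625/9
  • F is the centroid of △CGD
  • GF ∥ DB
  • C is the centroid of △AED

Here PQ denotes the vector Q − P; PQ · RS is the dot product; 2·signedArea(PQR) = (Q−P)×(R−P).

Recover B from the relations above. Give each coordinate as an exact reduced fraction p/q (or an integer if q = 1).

1. B_x = 98/9  [DG ∥ BF ∩ GF ∥ DB]
2. B_y = -28/3  [DG ∥ BF ∩ GF ∥ DB]
   → B = (98/9, -28/3)

B = (98/9, -28/3)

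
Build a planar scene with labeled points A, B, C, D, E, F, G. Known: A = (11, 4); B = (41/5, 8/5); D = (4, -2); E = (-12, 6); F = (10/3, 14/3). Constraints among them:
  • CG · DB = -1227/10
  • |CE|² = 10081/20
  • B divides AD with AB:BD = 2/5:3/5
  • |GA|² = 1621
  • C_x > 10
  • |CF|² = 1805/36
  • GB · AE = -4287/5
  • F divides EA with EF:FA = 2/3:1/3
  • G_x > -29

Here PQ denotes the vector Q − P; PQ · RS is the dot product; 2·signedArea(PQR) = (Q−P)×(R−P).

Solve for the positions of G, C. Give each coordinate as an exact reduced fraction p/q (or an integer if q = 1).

C = (103/10, 17/5)
G = (-28, 14)

1. G_x = -28  [line 23·x + -2·y + 672 = 0 ∩ |GA|² = 1621]
2. G_y = 14  [line 23·x + -2·y + 672 = 0 ∩ |GA|² = 1621]
   → G = (-28, 14)
3. C_x = 103/10  [line -21/5·x + -18/5·y + 111/2 = 0 ∩ |CE|² = 10081/20]
4. C_y = 17/5  [line -21/5·x + -18/5·y + 111/2 = 0 ∩ |CE|² = 10081/20]
   → C = (103/10, 17/5)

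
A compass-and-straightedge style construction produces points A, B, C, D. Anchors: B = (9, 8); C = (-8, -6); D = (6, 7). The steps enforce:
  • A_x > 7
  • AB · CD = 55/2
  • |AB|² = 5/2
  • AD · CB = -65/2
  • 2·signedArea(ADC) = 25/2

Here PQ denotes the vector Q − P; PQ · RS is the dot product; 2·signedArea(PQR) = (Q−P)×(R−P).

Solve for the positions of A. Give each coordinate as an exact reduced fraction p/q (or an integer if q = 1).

A = (15/2, 15/2)

1. A_x = 15/2  [2·signedArea(ADC) = 25/2 ∩ AB · CD = 55/2]
2. A_y = 15/2  [2·signedArea(ADC) = 25/2 ∩ AB · CD = 55/2]
   → A = (15/2, 15/2)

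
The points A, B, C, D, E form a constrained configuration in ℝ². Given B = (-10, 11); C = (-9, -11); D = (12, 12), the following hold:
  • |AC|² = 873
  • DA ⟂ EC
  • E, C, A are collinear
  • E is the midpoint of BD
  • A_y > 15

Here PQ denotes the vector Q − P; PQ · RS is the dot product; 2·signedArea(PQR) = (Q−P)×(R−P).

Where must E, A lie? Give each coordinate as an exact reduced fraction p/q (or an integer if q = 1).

A = (3, 16)
E = (1, 23/2)

1. E_x = 1  [E is the midpoint of BD]
2. E_y = 23/2  [E is the midpoint of BD]
   → E = (1, 23/2)
3. A_x = 3  [E, C, A are collinear ∩ DA ⟂ EC]
4. A_y = 16  [E, C, A are collinear ∩ DA ⟂ EC]
   → A = (3, 16)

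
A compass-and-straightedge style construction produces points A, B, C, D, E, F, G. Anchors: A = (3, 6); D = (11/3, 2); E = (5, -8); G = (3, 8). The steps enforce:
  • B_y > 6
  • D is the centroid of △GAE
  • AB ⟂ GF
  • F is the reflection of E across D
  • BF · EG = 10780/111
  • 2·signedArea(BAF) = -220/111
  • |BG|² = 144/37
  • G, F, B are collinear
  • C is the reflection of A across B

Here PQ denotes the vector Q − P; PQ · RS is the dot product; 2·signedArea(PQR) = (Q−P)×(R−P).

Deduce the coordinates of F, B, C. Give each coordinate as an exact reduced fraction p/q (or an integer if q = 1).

1. F_x = 7/3  [F is the reflection of E across D]
2. F_y = 12  [F is the reflection of E across D]
   → F = (7/3, 12)
3. B_x = 123/37  [G, F, B are collinear ∩ AB ⟂ GF]
4. B_y = 224/37  [G, F, B are collinear ∩ AB ⟂ GF]
   → B = (123/37, 224/37)
5. C_x = 135/37  [C is the reflection of A across B]
6. C_y = 226/37  [C is the reflection of A across B]
   → C = (135/37, 226/37)

B = (123/37, 224/37)
C = (135/37, 226/37)
F = (7/3, 12)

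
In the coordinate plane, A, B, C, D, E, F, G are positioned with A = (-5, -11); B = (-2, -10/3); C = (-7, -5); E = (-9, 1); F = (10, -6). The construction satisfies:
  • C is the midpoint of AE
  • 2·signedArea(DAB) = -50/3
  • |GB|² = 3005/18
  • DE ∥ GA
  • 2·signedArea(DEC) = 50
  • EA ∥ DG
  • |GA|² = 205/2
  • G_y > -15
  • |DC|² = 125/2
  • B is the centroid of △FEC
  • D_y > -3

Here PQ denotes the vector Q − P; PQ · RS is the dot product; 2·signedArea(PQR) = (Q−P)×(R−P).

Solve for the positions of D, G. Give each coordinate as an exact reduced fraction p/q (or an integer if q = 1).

1. D_x = 1/2  [2·signedArea(DEC) = 50 ∩ 2·signedArea(DAB) = -50/3]
2. D_y = -5/2  [2·signedArea(DEC) = 50 ∩ 2·signedArea(DAB) = -50/3]
   → D = (1/2, -5/2)
3. G_x = 9/2  [DE ∥ GA ∩ EA ∥ DG]
4. G_y = -29/2  [DE ∥ GA ∩ EA ∥ DG]
   → G = (9/2, -29/2)

D = (1/2, -5/2)
G = (9/2, -29/2)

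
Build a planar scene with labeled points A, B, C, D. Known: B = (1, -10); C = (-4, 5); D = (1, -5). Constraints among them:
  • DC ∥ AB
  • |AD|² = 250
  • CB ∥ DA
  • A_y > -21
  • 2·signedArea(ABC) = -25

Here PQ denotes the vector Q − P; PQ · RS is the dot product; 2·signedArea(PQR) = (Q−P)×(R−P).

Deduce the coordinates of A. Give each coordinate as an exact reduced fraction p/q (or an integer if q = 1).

A = (6, -20)

1. A_x = 6  [DC ∥ AB ∩ CB ∥ DA]
2. A_y = -20  [DC ∥ AB ∩ CB ∥ DA]
   → A = (6, -20)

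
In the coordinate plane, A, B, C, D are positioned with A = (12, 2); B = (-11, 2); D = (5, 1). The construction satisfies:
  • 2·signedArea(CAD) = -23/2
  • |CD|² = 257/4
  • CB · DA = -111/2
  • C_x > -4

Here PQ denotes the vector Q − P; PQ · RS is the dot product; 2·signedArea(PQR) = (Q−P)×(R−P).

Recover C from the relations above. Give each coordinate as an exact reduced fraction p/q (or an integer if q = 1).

1. C_x = -3  [2·signedArea(CAD) = -23/2 ∩ CB · DA = -111/2]
2. C_y = 3/2  [2·signedArea(CAD) = -23/2 ∩ CB · DA = -111/2]
   → C = (-3, 3/2)

C = (-3, 3/2)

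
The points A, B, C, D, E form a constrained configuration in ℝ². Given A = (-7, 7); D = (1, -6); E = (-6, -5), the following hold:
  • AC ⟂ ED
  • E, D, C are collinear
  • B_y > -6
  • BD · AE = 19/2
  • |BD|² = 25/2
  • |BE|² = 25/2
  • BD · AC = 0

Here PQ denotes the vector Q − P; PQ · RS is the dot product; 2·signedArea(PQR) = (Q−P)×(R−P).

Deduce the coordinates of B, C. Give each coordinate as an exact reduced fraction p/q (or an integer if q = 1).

1. B_x = -5/2  [line -1·x + 12·y + 127/2 = 0 ∩ |BE|² = 25/2]
2. B_y = -11/2  [line -1·x + 12·y + 127/2 = 0 ∩ |BE|² = 25/2]
   → B = (-5/2, -11/2)
3. C_x = -433/50  [BD · AC = 0 ∩ E, D, C are collinear]
4. C_y = -231/50  [BD · AC = 0 ∩ E, D, C are collinear]
   → C = (-433/50, -231/50)

B = (-5/2, -11/2)
C = (-433/50, -231/50)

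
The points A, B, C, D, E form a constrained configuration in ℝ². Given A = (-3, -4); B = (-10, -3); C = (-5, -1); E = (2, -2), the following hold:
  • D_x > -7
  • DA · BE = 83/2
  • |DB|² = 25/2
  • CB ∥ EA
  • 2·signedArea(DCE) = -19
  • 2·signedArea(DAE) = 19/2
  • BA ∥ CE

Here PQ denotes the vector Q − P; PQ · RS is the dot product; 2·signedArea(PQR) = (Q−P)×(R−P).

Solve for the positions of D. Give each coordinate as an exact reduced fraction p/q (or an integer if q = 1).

1. D_x = -13/2  [2·signedArea(DAE) = 19/2 ∩ 2·signedArea(DCE) = -19]
2. D_y = -7/2  [2·signedArea(DAE) = 19/2 ∩ 2·signedArea(DCE) = -19]
   → D = (-13/2, -7/2)

D = (-13/2, -7/2)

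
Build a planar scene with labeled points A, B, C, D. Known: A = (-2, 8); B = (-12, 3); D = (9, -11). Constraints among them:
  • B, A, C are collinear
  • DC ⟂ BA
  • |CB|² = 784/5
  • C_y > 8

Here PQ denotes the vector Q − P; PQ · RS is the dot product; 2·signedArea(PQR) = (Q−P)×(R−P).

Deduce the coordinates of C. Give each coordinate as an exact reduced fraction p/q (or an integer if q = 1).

1. C_x = -4/5  [B, A, C are collinear ∩ DC ⟂ BA]
2. C_y = 43/5  [B, A, C are collinear ∩ DC ⟂ BA]
   → C = (-4/5, 43/5)

C = (-4/5, 43/5)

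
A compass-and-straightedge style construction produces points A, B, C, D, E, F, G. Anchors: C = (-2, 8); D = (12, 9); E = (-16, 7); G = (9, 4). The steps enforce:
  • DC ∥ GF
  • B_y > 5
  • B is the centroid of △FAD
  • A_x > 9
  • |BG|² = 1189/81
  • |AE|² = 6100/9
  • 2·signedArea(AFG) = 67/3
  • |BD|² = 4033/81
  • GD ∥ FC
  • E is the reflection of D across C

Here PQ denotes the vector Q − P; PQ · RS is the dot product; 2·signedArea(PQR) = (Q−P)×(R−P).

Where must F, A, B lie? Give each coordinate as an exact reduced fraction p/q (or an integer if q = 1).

A = (10, 17/3)
B = (17/3, 53/9)
F = (-5, 3)

1. F_x = -5  [GD ∥ FC ∩ DC ∥ GF]
2. F_y = 3  [GD ∥ FC ∩ DC ∥ GF]
   → F = (-5, 3)
3. A_x = 10  [line -1·x + 14·y + -208/3 = 0 ∩ |AE|² = 6100/9]
4. A_y = 17/3  [line -1·x + 14·y + -208/3 = 0 ∩ |AE|² = 6100/9]
   → A = (10, 17/3)
5. B_x = 17/3  [B is the centroid of △FAD]
6. B_y = 53/9  [B is the centroid of △FAD]
   → B = (17/3, 53/9)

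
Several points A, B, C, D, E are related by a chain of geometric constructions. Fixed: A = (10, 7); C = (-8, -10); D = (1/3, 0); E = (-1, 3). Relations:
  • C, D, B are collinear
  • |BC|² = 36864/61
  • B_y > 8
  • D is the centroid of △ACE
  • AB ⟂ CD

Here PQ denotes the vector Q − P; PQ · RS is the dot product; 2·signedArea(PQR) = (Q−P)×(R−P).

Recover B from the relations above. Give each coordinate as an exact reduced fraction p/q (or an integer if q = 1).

1. B_x = 472/61  [C, D, B are collinear ∩ AB ⟂ CD]
2. B_y = 542/61  [C, D, B are collinear ∩ AB ⟂ CD]
   → B = (472/61, 542/61)

B = (472/61, 542/61)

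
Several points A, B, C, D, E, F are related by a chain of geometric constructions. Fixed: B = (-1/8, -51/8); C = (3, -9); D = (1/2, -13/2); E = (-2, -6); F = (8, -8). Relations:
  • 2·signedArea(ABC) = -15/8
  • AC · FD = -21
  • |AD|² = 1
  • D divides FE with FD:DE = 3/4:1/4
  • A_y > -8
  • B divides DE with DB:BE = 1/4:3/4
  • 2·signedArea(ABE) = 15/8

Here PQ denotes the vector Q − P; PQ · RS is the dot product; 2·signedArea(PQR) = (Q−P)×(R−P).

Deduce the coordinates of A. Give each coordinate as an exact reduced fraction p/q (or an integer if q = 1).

A = (1/2, -15/2)

1. A_x = 1/2  [2·signedArea(ABC) = -15/8 ∩ 2·signedArea(ABE) = 15/8]
2. A_y = -15/2  [2·signedArea(ABC) = -15/8 ∩ 2·signedArea(ABE) = 15/8]
   → A = (1/2, -15/2)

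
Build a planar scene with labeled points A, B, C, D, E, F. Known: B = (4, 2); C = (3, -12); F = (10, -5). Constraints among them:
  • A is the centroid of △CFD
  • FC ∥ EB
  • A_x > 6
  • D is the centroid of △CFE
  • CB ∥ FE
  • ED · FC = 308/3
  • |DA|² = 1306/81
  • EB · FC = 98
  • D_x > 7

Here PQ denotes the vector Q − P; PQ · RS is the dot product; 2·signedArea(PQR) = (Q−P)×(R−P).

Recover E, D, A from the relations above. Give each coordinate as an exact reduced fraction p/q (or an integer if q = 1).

A = (7, -59/9)
D = (8, -8/3)
E = (11, 9)

1. E_x = 11  [FC ∥ EB ∩ CB ∥ FE]
2. E_y = 9  [FC ∥ EB ∩ CB ∥ FE]
   → E = (11, 9)
3. D_x = 8  [D is the centroid of △CFE]
4. D_y = -8/3  [D is the centroid of △CFE]
   → D = (8, -8/3)
5. A_x = 7  [A is the centroid of △CFD]
6. A_y = -59/9  [A is the centroid of △CFD]
   → A = (7, -59/9)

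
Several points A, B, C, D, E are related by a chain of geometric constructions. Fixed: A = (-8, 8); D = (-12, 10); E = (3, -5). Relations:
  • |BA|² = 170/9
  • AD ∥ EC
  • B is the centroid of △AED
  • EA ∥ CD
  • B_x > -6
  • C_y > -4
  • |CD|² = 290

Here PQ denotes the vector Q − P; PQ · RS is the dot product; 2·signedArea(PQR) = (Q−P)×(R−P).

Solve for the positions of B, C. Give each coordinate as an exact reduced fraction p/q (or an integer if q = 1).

B = (-17/3, 13/3)
C = (-1, -3)

1. B_x = -17/3  [B is the centroid of △AED]
2. B_y = 13/3  [B is the centroid of △AED]
   → B = (-17/3, 13/3)
3. C_x = -1  [EA ∥ CD ∩ AD ∥ EC]
4. C_y = -3  [EA ∥ CD ∩ AD ∥ EC]
   → C = (-1, -3)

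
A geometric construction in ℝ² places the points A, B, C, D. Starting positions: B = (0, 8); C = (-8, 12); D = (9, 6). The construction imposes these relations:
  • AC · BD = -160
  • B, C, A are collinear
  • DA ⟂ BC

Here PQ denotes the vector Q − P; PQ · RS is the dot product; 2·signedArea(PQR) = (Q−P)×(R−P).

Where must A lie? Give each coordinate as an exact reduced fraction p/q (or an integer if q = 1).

A = (8, 4)

1. A_x = 8  [B, C, A are collinear ∩ DA ⟂ BC]
2. A_y = 4  [B, C, A are collinear ∩ DA ⟂ BC]
   → A = (8, 4)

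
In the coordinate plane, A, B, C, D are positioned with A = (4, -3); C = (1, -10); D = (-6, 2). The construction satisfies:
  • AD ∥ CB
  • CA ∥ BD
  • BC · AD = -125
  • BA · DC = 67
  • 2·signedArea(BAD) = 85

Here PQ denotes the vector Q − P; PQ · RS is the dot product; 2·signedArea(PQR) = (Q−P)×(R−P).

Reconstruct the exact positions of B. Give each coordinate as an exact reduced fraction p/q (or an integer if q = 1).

B = (-9, -5)

1. B_x = -9  [CA ∥ BD ∩ AD ∥ CB]
2. B_y = -5  [CA ∥ BD ∩ AD ∥ CB]
   → B = (-9, -5)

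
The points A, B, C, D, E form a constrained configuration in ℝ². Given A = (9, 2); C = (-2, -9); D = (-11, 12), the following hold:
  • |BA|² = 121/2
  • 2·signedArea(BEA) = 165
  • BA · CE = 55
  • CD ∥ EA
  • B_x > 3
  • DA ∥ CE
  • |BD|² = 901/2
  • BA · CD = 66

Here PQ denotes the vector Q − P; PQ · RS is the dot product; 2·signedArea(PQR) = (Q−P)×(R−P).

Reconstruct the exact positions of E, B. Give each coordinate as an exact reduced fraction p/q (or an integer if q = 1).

1. E_x = 18  [CD ∥ EA ∩ DA ∥ CE]
2. E_y = -19  [CD ∥ EA ∩ DA ∥ CE]
   → E = (18, -19)
3. B_x = 7/2  [2·signedArea(BEA) = 165 ∩ BA · CE = 55]
4. B_y = -7/2  [2·signedArea(BEA) = 165 ∩ BA · CE = 55]
   → B = (7/2, -7/2)

B = (7/2, -7/2)
E = (18, -19)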